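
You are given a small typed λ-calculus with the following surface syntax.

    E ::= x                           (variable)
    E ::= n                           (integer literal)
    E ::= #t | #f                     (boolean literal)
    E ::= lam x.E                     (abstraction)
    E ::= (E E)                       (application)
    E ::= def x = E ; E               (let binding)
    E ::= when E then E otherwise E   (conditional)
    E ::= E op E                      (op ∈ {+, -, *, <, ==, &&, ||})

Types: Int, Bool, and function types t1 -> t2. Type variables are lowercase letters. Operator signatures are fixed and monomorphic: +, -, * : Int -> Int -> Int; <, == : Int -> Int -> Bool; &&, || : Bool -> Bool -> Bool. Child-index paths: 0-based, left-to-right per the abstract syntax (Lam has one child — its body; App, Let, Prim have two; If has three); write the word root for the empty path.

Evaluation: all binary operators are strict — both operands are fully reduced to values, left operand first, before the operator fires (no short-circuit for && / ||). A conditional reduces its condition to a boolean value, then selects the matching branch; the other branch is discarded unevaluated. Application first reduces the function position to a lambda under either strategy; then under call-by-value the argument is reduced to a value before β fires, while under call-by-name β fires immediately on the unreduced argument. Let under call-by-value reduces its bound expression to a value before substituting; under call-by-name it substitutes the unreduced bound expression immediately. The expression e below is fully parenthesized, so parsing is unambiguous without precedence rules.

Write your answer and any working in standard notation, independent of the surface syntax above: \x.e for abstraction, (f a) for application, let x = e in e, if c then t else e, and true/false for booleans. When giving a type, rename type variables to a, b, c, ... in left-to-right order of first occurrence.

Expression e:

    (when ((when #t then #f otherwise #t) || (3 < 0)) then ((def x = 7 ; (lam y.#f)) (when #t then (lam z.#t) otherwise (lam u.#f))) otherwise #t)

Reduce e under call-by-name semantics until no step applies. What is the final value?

Answer: true

Working:
step 0: (if ((if true then false else true) || (3 < 0)) then ((let x = 7 in (\y.false)) (if true then (\z.true) else (\u.false))) else true)
step 1: [if@0.0] (if (false || (3 < 0)) then ((let x = 7 in (\y.false)) (if true then (\z.true) else (\u.false))) else true)
step 2: [delta@0.1] (if (false || false) then ((let x = 7 in (\y.false)) (if true then (\z.true) else (\u.false))) else true)
step 3: [delta@0] (if false then ((let x = 7 in (\y.false)) (if true then (\z.true) else (\u.false))) else true)
step 4: [if@root] true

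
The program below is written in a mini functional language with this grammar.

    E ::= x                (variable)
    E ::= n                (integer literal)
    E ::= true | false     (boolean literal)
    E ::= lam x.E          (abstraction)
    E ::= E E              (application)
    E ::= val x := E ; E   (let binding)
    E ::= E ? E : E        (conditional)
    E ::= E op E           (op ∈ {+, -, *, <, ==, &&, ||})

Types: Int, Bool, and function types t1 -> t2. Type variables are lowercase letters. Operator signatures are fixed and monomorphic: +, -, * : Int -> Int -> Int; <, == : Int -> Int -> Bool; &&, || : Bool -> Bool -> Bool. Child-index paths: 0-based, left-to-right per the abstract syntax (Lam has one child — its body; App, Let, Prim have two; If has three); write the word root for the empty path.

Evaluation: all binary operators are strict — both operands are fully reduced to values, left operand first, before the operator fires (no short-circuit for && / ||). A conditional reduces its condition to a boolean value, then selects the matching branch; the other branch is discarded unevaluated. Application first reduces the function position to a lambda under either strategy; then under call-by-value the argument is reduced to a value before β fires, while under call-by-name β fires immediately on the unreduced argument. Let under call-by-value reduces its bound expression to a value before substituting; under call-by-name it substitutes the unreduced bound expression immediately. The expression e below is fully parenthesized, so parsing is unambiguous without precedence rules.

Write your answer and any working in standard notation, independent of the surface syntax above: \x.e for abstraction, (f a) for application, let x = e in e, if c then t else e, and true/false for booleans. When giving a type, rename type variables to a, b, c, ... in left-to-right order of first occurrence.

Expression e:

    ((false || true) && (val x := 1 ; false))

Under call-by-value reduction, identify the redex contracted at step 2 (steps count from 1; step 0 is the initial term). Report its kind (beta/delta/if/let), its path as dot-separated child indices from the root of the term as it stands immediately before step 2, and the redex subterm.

Answer: let at 1 : (let x = 1 in false)

Working:
step 0: ((false || true) && (let x = 1 in false))
step 1: [delta@0] (true && (let x = 1 in false))
step 2: [let@1] (true && false)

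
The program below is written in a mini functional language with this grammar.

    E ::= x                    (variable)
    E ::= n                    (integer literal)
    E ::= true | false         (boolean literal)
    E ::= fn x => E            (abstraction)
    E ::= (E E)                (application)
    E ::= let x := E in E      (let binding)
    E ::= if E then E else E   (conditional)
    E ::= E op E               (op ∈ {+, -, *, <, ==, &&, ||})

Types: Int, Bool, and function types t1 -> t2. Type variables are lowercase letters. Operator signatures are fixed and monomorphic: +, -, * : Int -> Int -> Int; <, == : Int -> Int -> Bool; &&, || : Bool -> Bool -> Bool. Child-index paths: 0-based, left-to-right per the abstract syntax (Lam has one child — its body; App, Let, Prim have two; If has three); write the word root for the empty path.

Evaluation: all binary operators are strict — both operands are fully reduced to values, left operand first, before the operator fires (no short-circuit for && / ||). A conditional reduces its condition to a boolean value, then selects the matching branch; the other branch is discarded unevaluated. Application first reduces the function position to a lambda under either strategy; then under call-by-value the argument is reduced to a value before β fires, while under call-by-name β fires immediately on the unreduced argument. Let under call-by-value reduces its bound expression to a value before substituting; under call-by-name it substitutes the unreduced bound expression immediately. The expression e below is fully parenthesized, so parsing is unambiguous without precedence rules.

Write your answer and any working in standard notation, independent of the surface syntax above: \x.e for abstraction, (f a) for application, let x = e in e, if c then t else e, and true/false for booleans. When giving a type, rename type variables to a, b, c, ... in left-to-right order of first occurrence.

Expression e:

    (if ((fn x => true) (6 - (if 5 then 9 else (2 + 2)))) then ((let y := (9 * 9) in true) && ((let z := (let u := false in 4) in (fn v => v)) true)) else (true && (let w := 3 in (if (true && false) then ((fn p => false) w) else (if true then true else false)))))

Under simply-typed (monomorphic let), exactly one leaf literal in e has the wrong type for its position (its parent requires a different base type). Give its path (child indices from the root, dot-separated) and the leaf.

Answer: 0.1.1.0 : 5

Derivation:
\x._ : a -> Bool
  unify Int ~ Int
  unify Int ~ Bool
  FAIL: mismatch Int ~ Bool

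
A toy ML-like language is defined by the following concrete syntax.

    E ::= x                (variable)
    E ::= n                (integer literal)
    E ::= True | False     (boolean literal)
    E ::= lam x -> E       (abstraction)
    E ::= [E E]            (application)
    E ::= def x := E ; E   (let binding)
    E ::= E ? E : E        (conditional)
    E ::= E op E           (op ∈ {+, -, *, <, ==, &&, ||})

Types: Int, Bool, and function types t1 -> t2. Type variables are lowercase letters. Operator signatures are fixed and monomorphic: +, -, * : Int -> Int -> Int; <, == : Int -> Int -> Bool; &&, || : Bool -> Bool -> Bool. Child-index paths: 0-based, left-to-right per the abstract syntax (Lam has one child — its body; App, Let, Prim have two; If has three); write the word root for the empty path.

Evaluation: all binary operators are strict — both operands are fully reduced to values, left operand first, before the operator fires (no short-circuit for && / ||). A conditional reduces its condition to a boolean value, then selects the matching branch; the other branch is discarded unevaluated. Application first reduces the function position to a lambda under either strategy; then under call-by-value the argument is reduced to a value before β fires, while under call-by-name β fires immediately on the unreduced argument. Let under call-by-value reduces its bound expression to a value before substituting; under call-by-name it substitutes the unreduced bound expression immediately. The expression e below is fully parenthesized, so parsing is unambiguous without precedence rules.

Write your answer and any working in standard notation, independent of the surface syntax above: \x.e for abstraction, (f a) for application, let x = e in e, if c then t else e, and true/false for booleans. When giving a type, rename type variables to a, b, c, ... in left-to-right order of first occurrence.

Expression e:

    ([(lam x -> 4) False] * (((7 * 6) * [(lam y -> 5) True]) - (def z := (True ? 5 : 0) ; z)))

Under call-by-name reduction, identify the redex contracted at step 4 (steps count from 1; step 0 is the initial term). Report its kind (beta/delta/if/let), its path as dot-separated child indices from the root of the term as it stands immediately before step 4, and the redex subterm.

Answer: delta at 1.0 : (42 * 5)

Working:
step 0: (((\x.4) false) * (((7 * 6) * ((\y.5) true)) - (let z = (if true then 5 else 0) in z)))
step 1: [beta@0] (4 * (((7 * 6) * ((\y.5) true)) - (let z = (if true then 5 else 0) in z)))
step 2: [delta@1.0.0] (4 * ((42 * ((\y.5) true)) - (let z = (if true then 5 else 0) in z)))
step 3: [beta@1.0.1] (4 * ((42 * 5) - (let z = (if true then 5 else 0) in z)))
step 4: [delta@1.0] (4 * (210 - (let z = (if true then 5 else 0) in z)))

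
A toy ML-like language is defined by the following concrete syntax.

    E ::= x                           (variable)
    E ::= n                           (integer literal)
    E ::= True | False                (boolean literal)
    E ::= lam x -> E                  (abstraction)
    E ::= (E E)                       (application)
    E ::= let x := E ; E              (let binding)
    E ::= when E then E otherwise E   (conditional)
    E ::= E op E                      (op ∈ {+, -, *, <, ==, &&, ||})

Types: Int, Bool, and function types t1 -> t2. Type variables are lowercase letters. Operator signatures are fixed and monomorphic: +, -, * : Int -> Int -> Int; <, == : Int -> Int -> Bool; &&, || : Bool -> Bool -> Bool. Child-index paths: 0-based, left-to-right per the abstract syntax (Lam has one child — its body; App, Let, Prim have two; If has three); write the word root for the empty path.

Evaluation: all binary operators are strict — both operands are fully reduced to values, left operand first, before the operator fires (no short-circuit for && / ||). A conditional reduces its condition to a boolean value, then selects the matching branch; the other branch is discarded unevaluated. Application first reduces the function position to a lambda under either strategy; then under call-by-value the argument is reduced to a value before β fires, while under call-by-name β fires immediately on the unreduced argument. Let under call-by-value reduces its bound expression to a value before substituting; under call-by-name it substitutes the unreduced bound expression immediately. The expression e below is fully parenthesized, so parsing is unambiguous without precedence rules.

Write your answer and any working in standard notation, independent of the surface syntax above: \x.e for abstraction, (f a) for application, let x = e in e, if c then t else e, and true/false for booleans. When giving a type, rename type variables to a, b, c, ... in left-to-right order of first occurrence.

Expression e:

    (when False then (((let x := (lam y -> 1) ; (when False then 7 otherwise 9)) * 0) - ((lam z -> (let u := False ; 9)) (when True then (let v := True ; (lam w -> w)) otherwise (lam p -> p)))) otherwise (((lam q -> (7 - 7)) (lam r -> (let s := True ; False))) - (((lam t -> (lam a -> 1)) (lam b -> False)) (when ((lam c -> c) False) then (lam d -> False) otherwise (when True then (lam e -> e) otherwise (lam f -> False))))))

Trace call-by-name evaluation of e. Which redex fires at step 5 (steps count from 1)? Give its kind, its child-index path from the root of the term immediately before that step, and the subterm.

Answer: beta at 1 : ((\a.1) (if ((\c.c) false) then (\d.false) else (if true then (\e.e) else (\f.false))))

Trace:
step 0: (if false then (((let x = (\y.1) in (if false then 7 else 9)) * 0) - ((\z.(let u = false in 9)) (if true then (let v = true in (\w.w)) else (\p.p)))) else (((\q.(7 - 7)) (\r.(let s = true in false))) - (((\t.(\a.1)) (\b.false)) (if ((\c.c) false) then (\d.false) else (if true then (\e.e) else (\f.false))))))
step 1: [if@root] (((\q.(7 - 7)) (\r.(let s = true in false))) - (((\t.(\a.1)) (\b.false)) (if ((\c.c) false) then (\d.false) else (if true then (\e.e) else (\f.false)))))
step 2: [beta@0] ((7 - 7) - (((\t.(\a.1)) (\b.false)) (if ((\c.c) false) then (\d.false) else (if true then (\e.e) else (\f.false)))))
step 3: [delta@0] (0 - (((\t.(\a.1)) (\b.false)) (if ((\c.c) false) then (\d.false) else (if true then (\e.e) else (\f.false)))))
step 4: [beta@1.0] (0 - ((\a.1) (if ((\c.c) false) then (\d.false) else (if true then (\e.e) else (\f.false)))))
step 5: [beta@1] (0 - 1)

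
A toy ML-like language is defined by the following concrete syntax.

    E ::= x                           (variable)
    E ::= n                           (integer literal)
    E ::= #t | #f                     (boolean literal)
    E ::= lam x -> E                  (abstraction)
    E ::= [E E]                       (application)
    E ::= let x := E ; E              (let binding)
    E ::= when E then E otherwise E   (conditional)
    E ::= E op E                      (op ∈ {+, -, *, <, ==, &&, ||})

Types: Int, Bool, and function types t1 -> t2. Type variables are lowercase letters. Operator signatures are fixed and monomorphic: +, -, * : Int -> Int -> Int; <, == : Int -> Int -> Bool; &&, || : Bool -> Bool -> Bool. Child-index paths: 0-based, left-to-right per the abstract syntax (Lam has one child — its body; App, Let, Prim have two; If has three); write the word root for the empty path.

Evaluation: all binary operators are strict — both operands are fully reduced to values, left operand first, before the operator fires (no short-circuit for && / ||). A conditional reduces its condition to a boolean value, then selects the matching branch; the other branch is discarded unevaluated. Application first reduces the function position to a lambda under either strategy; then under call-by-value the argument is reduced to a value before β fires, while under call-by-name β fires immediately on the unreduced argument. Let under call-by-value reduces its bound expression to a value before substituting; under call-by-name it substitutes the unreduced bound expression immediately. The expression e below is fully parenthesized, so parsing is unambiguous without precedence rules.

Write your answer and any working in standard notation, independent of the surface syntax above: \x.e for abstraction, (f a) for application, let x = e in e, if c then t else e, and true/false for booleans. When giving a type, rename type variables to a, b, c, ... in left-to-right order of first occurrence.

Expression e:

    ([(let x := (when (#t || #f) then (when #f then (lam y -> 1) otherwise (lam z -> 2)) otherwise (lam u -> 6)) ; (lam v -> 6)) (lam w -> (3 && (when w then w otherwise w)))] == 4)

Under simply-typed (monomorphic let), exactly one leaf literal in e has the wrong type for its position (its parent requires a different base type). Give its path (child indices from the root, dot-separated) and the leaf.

Derivation:
  unify Bool ~ Bool
  unify Bool ~ Bool
  unify Bool ~ Bool
  unify Bool ~ Bool
\y._ : a -> Int
\z._ : b -> Int
  unify a -> Int ~ b -> Int
  unify a ~ b
  unify Int ~ Int
\u._ : c -> Int
  unify b -> Int ~ c -> Int
  unify b ~ c
  unify Int ~ Int
let x : c -> Int
\v._ : d -> Int
  unify Int ~ Bool
  FAIL: mismatch Int ~ Bool

Answer: 0.1.0.0 : 3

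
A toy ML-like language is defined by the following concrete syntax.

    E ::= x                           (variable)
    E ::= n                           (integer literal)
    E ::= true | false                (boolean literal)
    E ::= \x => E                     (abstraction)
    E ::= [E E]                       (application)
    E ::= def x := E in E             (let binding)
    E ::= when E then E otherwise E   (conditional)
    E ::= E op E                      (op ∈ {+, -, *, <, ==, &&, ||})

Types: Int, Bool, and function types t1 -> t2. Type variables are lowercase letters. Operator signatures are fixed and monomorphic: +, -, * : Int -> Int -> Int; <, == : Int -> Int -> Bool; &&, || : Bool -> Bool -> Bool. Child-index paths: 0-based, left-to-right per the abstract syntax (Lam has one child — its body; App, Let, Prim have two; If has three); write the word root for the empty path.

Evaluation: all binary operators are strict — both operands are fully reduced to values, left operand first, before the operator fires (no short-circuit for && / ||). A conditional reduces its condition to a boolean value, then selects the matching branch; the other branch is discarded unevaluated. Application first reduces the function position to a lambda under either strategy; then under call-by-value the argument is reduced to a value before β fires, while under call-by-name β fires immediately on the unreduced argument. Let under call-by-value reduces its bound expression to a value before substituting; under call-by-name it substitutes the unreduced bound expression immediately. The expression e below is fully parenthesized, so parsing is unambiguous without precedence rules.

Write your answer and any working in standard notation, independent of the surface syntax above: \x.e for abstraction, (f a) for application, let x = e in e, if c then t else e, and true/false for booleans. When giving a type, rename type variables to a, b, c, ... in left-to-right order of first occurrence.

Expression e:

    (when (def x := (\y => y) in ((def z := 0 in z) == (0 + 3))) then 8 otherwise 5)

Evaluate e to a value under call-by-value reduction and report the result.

Working:
step 0: (if (let x = (\y.y) in ((let z = 0 in z) == (0 + 3))) then 8 else 5)
step 1: [let@0] (if ((let z = 0 in z) == (0 + 3)) then 8 else 5)
step 2: [let@0.0] (if (0 == (0 + 3)) then 8 else 5)
step 3: [delta@0.1] (if (0 == 3) then 8 else 5)
step 4: [delta@0] (if false then 8 else 5)
step 5: [if@root] 5

Answer: 5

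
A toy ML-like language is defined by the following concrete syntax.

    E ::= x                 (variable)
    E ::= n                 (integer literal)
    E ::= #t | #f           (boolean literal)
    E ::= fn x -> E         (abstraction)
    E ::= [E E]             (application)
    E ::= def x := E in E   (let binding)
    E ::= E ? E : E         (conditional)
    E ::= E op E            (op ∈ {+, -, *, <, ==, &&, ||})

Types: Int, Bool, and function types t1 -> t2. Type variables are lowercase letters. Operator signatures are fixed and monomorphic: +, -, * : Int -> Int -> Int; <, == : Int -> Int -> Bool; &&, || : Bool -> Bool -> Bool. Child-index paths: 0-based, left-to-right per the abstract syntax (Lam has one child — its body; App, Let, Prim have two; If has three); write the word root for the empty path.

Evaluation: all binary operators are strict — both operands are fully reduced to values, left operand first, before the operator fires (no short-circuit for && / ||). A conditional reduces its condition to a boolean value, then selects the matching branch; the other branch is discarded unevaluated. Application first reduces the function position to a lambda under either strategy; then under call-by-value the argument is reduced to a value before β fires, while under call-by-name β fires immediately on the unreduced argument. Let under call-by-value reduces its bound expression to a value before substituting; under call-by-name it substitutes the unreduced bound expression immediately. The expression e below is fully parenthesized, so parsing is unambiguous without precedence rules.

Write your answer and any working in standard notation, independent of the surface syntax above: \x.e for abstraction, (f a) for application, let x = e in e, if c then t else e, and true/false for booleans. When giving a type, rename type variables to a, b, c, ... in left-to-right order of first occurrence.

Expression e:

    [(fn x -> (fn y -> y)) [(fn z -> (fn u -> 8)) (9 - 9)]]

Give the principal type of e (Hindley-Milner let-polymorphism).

Working:
y : b
\y._ : b -> b
\x._ : a -> b -> b
\u._ : d -> Int
\z._ : c -> d -> Int
  unify Int ~ Int
  unify Int ~ Int
  unify c -> d -> Int ~ Int -> e
  unify c ~ Int
  unify d -> Int ~ e
_ _ : d -> Int
  unify a -> b -> b ~ (d -> Int) -> f
  unify a ~ d -> Int
  unify b -> b ~ f
_ _ : b -> b

Answer: a -> a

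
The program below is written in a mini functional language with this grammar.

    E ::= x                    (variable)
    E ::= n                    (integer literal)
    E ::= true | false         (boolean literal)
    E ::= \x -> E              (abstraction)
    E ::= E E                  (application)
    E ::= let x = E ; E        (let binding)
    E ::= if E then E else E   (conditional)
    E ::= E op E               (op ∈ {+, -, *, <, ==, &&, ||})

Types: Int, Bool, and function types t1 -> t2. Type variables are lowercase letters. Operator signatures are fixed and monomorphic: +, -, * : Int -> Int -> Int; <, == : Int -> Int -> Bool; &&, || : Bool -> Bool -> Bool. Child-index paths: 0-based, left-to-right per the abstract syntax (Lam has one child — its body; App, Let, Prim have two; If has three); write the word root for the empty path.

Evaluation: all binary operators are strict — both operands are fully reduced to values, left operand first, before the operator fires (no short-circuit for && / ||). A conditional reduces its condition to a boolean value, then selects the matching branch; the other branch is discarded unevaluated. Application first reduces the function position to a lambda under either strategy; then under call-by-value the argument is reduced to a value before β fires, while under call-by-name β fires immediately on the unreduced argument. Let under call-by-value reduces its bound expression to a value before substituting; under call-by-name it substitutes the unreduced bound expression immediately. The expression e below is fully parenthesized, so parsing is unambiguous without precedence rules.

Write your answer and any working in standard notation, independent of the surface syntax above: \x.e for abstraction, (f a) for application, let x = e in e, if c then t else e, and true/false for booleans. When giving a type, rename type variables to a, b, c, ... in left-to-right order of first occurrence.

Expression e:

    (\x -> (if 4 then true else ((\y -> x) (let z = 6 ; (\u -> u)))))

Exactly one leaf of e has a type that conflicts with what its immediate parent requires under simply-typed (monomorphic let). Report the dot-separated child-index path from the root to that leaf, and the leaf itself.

Working:
  unify Int ~ Bool
  FAIL: mismatch Int ~ Bool

Answer: 0.0 : 4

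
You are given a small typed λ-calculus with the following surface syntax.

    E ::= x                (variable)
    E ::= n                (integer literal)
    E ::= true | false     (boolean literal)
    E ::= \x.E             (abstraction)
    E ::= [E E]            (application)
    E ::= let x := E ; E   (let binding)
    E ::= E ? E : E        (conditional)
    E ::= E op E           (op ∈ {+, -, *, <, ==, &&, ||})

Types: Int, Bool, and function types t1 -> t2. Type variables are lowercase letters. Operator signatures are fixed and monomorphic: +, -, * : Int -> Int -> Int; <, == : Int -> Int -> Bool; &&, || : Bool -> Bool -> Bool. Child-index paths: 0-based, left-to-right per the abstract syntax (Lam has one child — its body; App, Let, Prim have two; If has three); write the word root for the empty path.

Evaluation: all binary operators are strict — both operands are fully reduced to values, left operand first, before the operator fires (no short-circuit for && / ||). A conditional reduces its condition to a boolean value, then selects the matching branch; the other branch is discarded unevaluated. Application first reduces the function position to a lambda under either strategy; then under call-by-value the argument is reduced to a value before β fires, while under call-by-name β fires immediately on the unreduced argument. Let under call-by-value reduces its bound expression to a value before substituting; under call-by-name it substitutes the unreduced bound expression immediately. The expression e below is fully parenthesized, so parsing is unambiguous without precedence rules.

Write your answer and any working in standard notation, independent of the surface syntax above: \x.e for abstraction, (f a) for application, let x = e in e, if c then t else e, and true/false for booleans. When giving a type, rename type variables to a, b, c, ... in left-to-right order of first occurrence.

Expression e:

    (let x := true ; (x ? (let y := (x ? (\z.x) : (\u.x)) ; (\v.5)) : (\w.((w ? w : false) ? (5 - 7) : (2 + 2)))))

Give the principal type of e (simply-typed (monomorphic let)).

Trace:
let x : Bool
x : Bool
  unify Bool ~ Bool
x : Bool
  unify Bool ~ Bool
x : Bool
\z._ : a -> Bool
x : Bool
\u._ : b -> Bool
  unify a -> Bool ~ b -> Bool
  unify a ~ b
  unify Bool ~ Bool
let y : b -> Bool
\v._ : c -> Int
w : d
  unify d ~ Bool
w : Bool
  unify Bool ~ Bool
  unify Bool ~ Bool
  unify Int ~ Int
  unify Int ~ Int
  unify Int ~ Int
  unify Int ~ Int
  unify Int ~ Int
\w._ : Bool -> Int
  unify c -> Int ~ Bool -> Int
  unify c ~ Bool
  unify Int ~ Int

Answer: Bool -> Int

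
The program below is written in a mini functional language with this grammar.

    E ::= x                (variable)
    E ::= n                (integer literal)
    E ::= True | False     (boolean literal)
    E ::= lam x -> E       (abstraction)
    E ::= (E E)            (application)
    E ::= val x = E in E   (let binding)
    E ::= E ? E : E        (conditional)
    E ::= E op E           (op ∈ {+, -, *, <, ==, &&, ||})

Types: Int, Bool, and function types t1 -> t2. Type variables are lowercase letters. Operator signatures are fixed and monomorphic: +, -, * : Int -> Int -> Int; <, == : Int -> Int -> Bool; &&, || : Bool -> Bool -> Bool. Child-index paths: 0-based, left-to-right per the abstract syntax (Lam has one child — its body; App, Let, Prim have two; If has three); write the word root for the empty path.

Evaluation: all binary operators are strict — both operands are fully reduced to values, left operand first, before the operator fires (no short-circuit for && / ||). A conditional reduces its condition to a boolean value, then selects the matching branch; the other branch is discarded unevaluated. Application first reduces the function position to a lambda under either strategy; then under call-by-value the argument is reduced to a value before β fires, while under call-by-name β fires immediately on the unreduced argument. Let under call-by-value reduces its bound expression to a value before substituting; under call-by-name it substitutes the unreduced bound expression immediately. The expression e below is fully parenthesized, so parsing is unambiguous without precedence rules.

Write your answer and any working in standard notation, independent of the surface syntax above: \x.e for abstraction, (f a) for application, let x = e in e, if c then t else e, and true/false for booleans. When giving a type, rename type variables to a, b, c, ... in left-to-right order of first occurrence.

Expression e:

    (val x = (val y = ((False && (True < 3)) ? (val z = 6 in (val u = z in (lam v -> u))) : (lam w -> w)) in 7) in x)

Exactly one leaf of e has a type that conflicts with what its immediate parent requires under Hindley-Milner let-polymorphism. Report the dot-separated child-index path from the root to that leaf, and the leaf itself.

Trace:
  unify Bool ~ Bool
  unify Bool ~ Int
  FAIL: mismatch Bool ~ Int

Answer: 0.0.0.1.0 : true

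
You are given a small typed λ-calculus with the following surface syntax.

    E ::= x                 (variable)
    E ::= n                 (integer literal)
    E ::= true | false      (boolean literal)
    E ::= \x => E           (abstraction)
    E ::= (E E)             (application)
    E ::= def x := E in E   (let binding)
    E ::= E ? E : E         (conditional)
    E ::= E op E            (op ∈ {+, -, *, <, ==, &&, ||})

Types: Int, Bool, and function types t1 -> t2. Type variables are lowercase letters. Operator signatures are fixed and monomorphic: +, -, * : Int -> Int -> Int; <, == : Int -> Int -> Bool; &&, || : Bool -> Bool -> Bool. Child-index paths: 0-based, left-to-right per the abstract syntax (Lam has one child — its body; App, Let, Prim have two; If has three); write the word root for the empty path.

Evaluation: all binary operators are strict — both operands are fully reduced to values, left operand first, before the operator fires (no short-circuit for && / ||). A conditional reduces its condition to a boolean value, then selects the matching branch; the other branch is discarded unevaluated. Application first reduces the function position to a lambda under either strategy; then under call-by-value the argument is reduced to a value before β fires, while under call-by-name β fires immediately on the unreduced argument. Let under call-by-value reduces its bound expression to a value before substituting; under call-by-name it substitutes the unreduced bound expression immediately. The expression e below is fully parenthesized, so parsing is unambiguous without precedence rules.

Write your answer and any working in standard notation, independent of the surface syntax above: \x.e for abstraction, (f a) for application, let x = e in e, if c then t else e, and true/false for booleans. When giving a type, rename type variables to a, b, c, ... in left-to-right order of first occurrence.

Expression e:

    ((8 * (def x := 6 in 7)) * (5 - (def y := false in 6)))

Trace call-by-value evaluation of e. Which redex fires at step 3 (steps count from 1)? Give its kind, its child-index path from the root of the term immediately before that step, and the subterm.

Answer: let at 1.1 : (let y = false in 6)

Derivation:
step 0: ((8 * (let x = 6 in 7)) * (5 - (let y = false in 6)))
step 1: [let@0.1] ((8 * 7) * (5 - (let y = false in 6)))
step 2: [delta@0] (56 * (5 - (let y = false in 6)))
step 3: [let@1.1] (56 * (5 - 6))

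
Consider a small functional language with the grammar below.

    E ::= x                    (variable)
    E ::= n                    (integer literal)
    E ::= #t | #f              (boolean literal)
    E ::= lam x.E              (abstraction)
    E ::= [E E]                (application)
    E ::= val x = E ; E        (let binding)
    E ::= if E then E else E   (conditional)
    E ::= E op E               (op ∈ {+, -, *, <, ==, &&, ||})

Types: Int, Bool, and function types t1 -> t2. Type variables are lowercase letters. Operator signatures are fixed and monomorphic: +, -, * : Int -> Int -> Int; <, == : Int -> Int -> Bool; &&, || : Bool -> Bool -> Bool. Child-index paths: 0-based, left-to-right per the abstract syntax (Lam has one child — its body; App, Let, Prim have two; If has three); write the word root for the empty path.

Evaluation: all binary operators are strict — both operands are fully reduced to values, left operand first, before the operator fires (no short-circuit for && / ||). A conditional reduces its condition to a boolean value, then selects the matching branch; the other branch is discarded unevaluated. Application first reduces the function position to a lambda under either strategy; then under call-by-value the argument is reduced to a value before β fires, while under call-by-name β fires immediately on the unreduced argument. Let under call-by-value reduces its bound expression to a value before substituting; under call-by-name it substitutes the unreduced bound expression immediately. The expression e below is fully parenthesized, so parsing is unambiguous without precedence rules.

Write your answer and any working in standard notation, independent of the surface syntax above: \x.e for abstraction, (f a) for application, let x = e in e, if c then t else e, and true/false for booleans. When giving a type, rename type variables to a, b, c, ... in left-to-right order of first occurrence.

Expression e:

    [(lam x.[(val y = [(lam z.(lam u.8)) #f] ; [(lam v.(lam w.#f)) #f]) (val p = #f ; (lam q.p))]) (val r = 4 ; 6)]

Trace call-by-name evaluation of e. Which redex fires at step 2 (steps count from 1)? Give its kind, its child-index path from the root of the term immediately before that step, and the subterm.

Answer: let at 0 : (let y = ((\z.(\u.8)) false) in ((\v.(\w.false)) false))

Trace:
step 0: ((\x.((let y = ((\z.(\u.8)) false) in ((\v.(\w.false)) false)) (let p = false in (\q.p)))) (let r = 4 in 6))
step 1: [beta@root] ((let y = ((\z.(\u.8)) false) in ((\v.(\w.false)) false)) (let p = false in (\q.p)))
step 2: [let@0] (((\v.(\w.false)) false) (let p = false in (\q.p)))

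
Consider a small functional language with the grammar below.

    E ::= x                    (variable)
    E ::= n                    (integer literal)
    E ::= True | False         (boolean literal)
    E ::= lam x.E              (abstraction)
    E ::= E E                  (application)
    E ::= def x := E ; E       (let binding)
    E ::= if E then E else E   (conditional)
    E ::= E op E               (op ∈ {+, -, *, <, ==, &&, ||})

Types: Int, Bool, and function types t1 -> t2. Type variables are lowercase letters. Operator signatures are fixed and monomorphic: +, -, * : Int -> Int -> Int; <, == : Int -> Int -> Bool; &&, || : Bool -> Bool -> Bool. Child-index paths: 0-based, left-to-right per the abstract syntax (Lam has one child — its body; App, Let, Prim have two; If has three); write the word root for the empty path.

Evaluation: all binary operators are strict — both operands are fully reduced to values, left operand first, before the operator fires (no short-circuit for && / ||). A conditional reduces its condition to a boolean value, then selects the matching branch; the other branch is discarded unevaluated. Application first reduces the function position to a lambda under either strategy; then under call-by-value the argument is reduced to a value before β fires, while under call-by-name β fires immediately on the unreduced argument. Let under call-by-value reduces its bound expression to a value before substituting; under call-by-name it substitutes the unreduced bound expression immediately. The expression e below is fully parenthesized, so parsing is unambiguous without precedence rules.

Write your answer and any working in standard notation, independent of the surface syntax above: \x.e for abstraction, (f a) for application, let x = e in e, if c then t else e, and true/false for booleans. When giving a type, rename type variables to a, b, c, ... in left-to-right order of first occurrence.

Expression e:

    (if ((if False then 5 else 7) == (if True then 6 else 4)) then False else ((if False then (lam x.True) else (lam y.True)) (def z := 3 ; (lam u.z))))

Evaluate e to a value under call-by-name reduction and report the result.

Working:
step 0: (if ((if false then 5 else 7) == (if true then 6 else 4)) then false else ((if false then (\x.true) else (\y.true)) (let z = 3 in (\u.z))))
step 1: [if@0.0] (if (7 == (if true then 6 else 4)) then false else ((if false then (\x.true) else (\y.true)) (let z = 3 in (\u.z))))
step 2: [if@0.1] (if (7 == 6) then false else ((if false then (\x.true) else (\y.true)) (let z = 3 in (\u.z))))
step 3: [delta@0] (if false then false else ((if false then (\x.true) else (\y.true)) (let z = 3 in (\u.z))))
step 4: [if@root] ((if false then (\x.true) else (\y.true)) (let z = 3 in (\u.z)))
step 5: [if@0] ((\y.true) (let z = 3 in (\u.z)))
step 6: [beta@root] true

Answer: true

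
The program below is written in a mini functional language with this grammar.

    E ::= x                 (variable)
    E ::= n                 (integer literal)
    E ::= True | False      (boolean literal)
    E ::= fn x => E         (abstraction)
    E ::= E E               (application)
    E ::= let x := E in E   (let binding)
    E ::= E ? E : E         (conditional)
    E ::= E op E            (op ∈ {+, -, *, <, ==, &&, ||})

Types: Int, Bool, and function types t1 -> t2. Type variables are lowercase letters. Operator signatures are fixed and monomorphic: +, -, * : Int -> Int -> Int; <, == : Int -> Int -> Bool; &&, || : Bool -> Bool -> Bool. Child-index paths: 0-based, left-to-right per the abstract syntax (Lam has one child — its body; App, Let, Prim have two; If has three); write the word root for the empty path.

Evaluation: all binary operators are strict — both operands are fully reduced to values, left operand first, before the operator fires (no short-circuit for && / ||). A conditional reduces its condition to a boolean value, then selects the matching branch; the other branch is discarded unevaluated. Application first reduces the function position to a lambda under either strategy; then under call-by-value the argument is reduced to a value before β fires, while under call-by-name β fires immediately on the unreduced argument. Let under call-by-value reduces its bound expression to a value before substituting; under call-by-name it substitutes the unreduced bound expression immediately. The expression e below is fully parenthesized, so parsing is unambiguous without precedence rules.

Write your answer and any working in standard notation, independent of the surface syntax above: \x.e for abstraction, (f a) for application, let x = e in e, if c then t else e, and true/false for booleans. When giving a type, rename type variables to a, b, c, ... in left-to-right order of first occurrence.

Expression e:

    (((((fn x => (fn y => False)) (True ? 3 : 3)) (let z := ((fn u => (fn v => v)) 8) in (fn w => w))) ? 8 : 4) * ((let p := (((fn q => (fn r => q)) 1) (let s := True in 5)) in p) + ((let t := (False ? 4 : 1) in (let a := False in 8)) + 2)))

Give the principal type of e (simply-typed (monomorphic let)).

Answer: Int

Derivation:
\y._ : b -> Bool
\x._ : a -> b -> Bool
  unify Bool ~ Bool
  unify Int ~ Int
  unify a -> b -> Bool ~ Int -> c
  unify a ~ Int
  unify b -> Bool ~ c
_ _ : b -> Bool
v : e
\v._ : e -> e
\u._ : d -> e -> e
  unify d -> e -> e ~ Int -> f
  unify d ~ Int
  unify e -> e ~ f
_ _ : e -> e
let z : e -> e
w : g
\w._ : g -> g
  unify b -> Bool ~ (g -> g) -> h
  unify b ~ g -> g
  unify Bool ~ h
_ _ : Bool
  unify Bool ~ Bool
  unify Int ~ Int
  unify Int ~ Int
q : i
\r._ : j -> i
\q._ : i -> j -> i
  unify i -> j -> i ~ Int -> k
  unify i ~ Int
  unify j -> Int ~ k
_ _ : j -> Int
let s : Bool
  unify j -> Int ~ Int -> l
  unify j ~ Int
  unify Int ~ l
_ _ : Int
let p : Int
p : Int
  unify Int ~ Int
  unify Bool ~ Bool
  unify Int ~ Int
let t : Int
let a : Bool
  unify Int ~ Int
  unify Int ~ Int
  unify Int ~ Int
  unify Int ~ Int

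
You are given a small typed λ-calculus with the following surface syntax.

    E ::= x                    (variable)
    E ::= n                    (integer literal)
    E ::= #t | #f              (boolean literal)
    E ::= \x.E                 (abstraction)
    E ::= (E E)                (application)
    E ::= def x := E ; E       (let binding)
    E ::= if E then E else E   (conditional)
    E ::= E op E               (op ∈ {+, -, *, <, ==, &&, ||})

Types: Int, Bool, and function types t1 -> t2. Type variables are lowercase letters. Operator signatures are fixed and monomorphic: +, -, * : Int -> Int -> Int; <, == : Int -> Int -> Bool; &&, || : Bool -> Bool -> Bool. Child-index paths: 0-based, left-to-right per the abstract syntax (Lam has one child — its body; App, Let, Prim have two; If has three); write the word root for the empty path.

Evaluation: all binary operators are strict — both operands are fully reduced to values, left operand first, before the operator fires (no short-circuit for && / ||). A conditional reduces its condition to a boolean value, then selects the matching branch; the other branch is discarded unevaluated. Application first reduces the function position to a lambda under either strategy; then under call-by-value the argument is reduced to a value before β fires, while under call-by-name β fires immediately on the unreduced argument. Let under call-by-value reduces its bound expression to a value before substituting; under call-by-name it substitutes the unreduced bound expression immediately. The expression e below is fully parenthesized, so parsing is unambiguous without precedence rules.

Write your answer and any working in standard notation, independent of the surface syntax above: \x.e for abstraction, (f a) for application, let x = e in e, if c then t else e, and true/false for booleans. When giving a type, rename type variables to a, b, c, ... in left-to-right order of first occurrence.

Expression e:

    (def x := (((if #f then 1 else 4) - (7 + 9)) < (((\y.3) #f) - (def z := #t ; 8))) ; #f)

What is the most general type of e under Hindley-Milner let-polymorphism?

Working:
  unify Bool ~ Bool
  unify Int ~ Int
  unify Int ~ Int
  unify Int ~ Int
  unify Int ~ Int
  unify Int ~ Int
  unify Int ~ Int
\y._ : a -> Int
  unify a -> Int ~ Bool -> b
  unify a ~ Bool
  unify Int ~ b
_ _ : Int
  unify Int ~ Int
let z : Bool
  unify Int ~ Int
  unify Int ~ Int
let x : Bool

Answer: Bool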